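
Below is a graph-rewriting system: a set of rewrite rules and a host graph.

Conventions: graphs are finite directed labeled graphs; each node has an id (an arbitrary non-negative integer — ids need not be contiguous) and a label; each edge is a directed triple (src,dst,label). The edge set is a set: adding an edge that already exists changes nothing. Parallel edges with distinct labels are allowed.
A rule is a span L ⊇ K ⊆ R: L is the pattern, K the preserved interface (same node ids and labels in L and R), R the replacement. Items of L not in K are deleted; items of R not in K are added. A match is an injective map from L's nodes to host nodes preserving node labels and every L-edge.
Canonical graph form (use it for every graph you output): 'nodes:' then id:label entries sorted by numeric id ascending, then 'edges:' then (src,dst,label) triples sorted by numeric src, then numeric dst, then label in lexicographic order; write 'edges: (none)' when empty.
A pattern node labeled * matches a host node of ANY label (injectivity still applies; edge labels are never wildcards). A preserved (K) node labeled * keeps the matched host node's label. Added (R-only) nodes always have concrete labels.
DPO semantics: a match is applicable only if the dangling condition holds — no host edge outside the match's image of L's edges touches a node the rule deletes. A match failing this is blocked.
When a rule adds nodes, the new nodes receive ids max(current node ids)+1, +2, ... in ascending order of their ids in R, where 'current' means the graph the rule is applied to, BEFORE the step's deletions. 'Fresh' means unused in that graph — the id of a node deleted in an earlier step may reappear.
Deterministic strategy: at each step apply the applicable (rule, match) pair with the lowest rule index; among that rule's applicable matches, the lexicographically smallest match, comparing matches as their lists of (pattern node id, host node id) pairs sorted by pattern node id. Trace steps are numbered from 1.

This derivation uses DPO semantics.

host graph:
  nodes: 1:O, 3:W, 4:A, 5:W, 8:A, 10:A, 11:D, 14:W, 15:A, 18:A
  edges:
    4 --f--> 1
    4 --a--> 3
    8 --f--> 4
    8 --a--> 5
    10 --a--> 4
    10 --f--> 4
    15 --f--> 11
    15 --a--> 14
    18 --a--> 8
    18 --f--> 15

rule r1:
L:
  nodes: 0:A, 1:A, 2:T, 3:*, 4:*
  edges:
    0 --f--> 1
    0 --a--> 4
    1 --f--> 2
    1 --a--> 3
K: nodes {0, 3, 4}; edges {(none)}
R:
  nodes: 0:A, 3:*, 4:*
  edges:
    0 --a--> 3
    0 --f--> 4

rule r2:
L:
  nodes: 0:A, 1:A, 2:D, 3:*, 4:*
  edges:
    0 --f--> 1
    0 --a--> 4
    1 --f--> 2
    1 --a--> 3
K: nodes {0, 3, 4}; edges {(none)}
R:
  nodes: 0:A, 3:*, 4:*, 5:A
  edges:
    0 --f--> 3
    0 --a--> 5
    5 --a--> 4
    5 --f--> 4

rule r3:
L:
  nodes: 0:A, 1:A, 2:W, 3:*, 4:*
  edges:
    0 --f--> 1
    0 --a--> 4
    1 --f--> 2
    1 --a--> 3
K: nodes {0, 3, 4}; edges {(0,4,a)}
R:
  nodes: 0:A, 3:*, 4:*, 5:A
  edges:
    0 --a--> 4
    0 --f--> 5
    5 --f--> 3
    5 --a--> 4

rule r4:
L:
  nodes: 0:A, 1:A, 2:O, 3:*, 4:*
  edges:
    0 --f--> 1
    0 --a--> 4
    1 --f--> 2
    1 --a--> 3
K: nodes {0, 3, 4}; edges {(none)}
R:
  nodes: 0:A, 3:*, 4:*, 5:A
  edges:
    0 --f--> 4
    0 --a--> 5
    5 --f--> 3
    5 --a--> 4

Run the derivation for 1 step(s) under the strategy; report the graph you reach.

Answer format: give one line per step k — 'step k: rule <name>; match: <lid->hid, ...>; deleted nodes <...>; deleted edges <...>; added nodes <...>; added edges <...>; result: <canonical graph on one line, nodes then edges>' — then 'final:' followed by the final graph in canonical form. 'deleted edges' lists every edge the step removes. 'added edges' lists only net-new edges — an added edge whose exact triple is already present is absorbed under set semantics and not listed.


step 1: rule r2; match: 0->18, 1->15, 2->11, 3->14, 4->8; deleted nodes 11, 15; deleted edges (15,11,f); (15,14,a); (18,8,a); (18,15,f); added nodes 19; added edges (18,14,f); (18,19,a); (19,8,a); (19,8,f); result: nodes: 1:O, 3:W, 4:A, 5:W, 8:A, 10:A, 14:W, 18:A, 19:A edges: (4,1,f); (4,3,a); (8,4,f); (8,5,a); (10,4,a); (10,4,f); (18,14,f); (18,19,a); (19,8,a); (19,8,f)
final:
nodes: 1:O, 3:W, 4:A, 5:W, 8:A, 10:A, 14:W, 18:A, 19:A
edges: (4,1,f); (4,3,a); (8,4,f); (8,5,a); (10,4,a); (10,4,f); (18,14,f); (18,19,a); (19,8,a); (19,8,f)


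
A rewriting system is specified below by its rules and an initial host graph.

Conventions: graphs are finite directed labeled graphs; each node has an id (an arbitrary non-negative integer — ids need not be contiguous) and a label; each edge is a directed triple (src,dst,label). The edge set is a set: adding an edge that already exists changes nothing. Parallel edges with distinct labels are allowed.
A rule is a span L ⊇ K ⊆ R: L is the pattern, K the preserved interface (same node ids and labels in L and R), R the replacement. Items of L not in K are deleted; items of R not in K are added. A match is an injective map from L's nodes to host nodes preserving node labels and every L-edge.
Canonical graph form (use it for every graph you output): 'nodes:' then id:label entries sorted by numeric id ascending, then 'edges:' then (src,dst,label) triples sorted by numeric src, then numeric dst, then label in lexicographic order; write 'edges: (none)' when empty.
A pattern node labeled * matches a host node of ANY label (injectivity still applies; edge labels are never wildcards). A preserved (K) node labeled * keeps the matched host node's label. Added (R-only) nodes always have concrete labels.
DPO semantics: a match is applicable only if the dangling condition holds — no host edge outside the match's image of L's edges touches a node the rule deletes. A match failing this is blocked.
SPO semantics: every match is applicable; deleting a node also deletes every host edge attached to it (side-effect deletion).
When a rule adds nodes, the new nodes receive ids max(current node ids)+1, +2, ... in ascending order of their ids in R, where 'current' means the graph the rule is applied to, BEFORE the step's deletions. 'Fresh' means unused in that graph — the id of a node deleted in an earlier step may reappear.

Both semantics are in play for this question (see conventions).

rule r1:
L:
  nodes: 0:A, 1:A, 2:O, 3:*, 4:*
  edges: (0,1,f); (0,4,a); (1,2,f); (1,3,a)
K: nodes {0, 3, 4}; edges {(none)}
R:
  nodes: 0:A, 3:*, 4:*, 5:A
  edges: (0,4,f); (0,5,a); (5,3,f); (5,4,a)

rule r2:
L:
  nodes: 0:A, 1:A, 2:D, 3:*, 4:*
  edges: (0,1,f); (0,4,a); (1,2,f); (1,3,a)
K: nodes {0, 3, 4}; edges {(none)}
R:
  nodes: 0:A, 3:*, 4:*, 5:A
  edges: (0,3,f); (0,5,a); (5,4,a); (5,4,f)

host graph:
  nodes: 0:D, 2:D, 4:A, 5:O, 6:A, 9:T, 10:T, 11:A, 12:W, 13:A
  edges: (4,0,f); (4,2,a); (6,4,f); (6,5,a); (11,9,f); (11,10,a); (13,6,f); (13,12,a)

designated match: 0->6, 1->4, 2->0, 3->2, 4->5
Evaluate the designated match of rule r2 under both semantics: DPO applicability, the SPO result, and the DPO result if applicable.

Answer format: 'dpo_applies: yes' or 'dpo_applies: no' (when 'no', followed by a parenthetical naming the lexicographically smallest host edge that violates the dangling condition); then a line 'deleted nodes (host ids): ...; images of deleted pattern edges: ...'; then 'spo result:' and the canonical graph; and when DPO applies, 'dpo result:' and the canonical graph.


dpo_applies: yes
deleted nodes (host ids): 0, 4; images of deleted pattern edges: (4,0,f); (4,2,a); (6,4,f); (6,5,a)
spo result:
nodes: 2:D, 5:O, 6:A, 9:T, 10:T, 11:A, 12:W, 13:A, 14:A
edges: (6,2,f); (6,14,a); (11,9,f); (11,10,a); (13,6,f); (13,12,a); (14,5,a); (14,5,f)
dpo result:
nodes: 2:D, 5:O, 6:A, 9:T, 10:T, 11:A, 12:W, 13:A, 14:A
edges: (6,2,f); (6,14,a); (11,9,f); (11,10,a); (13,6,f); (13,12,a); (14,5,a); (14,5,f)


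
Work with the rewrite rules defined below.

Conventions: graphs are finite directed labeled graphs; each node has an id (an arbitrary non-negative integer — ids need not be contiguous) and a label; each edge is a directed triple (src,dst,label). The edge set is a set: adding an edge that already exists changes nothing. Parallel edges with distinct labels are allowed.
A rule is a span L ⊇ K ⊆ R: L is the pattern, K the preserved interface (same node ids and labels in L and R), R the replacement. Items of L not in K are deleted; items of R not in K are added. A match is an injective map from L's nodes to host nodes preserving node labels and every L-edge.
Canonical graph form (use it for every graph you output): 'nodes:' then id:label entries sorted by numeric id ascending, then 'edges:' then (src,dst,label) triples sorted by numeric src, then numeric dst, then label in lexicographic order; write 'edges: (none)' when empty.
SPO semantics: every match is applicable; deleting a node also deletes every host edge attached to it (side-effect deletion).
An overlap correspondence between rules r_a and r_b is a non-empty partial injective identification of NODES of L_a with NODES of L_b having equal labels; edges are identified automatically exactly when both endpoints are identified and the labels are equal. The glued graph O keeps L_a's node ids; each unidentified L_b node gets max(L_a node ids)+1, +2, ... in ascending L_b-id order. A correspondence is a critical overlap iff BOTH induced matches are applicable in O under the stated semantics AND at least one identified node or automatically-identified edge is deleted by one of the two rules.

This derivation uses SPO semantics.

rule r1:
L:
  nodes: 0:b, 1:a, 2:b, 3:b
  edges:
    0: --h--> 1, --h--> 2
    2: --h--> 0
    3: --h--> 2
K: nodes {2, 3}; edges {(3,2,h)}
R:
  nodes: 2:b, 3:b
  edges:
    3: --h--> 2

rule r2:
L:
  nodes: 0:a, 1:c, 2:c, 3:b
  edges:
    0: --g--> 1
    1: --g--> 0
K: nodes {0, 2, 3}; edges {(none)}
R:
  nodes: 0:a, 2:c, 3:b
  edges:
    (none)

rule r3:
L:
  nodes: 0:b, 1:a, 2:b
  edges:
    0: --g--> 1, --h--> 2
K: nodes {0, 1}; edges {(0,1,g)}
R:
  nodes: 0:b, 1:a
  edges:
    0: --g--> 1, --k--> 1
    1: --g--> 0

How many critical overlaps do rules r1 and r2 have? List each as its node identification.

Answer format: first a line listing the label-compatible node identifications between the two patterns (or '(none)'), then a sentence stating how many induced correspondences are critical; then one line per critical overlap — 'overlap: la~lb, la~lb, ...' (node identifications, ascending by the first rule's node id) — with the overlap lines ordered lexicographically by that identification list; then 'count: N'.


label-compatible node identifications between L(r1) and L(r2): 0~3, 1~0, 2~3, 3~3
5 of the induced correspondences are critical overlaps of r1 and r2.
overlap: 0~3
overlap: 0~3, 1~0
overlap: 1~0
overlap: 1~0, 2~3
overlap: 1~0, 3~3
count: 5


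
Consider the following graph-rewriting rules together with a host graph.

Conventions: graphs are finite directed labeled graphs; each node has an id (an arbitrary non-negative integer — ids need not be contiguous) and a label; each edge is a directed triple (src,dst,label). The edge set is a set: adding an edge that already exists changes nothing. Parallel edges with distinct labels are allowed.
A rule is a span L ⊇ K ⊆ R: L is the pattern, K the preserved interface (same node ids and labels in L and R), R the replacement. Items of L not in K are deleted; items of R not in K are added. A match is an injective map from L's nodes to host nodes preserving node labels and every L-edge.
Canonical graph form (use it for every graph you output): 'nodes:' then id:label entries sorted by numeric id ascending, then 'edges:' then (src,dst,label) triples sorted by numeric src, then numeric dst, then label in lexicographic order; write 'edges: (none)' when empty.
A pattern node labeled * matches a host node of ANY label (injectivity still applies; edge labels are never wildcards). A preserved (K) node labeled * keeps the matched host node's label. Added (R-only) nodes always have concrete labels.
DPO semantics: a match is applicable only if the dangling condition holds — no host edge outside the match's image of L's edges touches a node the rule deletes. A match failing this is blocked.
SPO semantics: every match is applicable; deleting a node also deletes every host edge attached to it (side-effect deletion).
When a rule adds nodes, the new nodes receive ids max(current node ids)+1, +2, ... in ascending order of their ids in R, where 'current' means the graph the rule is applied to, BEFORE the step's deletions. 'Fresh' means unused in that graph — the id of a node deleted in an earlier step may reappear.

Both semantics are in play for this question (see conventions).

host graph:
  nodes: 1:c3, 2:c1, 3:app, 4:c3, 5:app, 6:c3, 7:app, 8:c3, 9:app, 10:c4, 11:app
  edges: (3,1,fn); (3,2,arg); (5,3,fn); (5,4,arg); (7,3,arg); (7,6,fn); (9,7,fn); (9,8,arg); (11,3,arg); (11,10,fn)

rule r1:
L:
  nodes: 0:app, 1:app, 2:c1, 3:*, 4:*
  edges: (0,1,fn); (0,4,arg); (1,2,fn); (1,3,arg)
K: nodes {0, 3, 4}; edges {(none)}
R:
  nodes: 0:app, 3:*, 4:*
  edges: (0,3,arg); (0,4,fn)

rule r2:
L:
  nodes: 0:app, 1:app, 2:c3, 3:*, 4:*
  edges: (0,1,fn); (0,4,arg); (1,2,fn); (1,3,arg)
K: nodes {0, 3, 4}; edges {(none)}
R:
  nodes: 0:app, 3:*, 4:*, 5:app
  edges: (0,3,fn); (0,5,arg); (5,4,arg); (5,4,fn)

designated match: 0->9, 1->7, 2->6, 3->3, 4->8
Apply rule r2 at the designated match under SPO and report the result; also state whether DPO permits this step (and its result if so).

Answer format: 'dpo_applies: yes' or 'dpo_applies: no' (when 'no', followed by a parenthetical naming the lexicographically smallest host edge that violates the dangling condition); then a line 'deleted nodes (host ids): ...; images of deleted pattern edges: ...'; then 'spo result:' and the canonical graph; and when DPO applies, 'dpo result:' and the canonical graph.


dpo_applies: yes
deleted nodes (host ids): 6, 7; images of deleted pattern edges: (7,3,arg); (7,6,fn); (9,7,fn); (9,8,arg)
spo result:
nodes: 1:c3, 2:c1, 3:app, 4:c3, 5:app, 8:c3, 9:app, 10:c4, 11:app, 12:app
edges: (3,1,fn); (3,2,arg); (5,3,fn); (5,4,arg); (9,3,fn); (9,12,arg); (11,3,arg); (11,10,fn); (12,8,arg); (12,8,fn)
dpo result:
nodes: 1:c3, 2:c1, 3:app, 4:c3, 5:app, 8:c3, 9:app, 10:c4, 11:app, 12:app
edges: (3,1,fn); (3,2,arg); (5,3,fn); (5,4,arg); (9,3,fn); (9,12,arg); (11,3,arg); (11,10,fn); (12,8,arg); (12,8,fn)


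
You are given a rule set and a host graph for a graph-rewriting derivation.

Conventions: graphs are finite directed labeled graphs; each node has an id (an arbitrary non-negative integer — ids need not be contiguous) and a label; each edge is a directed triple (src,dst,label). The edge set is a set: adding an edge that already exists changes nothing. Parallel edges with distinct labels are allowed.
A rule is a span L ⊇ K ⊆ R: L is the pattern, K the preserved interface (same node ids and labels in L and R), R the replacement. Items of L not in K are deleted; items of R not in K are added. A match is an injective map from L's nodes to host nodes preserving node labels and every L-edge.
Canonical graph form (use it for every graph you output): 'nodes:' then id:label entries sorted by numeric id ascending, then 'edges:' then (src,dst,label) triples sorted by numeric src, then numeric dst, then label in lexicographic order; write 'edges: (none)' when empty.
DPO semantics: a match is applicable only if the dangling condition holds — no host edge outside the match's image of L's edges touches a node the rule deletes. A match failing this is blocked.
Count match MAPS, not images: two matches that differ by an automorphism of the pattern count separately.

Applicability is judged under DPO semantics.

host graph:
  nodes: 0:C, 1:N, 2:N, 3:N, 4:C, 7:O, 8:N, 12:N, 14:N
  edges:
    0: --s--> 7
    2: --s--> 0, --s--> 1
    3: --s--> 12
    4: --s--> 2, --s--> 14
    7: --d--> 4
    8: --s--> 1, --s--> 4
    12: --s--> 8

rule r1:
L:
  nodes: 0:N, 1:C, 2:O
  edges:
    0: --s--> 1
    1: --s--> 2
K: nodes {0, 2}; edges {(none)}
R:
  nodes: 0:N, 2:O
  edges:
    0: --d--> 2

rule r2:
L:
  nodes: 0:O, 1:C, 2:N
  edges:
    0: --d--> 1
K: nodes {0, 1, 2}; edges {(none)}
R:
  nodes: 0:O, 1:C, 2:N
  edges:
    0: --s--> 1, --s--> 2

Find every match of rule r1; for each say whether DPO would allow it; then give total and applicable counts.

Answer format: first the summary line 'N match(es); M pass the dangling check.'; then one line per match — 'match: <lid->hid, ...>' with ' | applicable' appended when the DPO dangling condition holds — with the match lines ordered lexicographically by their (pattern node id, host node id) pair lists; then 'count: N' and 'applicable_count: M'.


1 match(es); 1 pass the dangling check.
match: 0->2, 1->0, 2->7 | applicable
count: 1
applicable_count: 1


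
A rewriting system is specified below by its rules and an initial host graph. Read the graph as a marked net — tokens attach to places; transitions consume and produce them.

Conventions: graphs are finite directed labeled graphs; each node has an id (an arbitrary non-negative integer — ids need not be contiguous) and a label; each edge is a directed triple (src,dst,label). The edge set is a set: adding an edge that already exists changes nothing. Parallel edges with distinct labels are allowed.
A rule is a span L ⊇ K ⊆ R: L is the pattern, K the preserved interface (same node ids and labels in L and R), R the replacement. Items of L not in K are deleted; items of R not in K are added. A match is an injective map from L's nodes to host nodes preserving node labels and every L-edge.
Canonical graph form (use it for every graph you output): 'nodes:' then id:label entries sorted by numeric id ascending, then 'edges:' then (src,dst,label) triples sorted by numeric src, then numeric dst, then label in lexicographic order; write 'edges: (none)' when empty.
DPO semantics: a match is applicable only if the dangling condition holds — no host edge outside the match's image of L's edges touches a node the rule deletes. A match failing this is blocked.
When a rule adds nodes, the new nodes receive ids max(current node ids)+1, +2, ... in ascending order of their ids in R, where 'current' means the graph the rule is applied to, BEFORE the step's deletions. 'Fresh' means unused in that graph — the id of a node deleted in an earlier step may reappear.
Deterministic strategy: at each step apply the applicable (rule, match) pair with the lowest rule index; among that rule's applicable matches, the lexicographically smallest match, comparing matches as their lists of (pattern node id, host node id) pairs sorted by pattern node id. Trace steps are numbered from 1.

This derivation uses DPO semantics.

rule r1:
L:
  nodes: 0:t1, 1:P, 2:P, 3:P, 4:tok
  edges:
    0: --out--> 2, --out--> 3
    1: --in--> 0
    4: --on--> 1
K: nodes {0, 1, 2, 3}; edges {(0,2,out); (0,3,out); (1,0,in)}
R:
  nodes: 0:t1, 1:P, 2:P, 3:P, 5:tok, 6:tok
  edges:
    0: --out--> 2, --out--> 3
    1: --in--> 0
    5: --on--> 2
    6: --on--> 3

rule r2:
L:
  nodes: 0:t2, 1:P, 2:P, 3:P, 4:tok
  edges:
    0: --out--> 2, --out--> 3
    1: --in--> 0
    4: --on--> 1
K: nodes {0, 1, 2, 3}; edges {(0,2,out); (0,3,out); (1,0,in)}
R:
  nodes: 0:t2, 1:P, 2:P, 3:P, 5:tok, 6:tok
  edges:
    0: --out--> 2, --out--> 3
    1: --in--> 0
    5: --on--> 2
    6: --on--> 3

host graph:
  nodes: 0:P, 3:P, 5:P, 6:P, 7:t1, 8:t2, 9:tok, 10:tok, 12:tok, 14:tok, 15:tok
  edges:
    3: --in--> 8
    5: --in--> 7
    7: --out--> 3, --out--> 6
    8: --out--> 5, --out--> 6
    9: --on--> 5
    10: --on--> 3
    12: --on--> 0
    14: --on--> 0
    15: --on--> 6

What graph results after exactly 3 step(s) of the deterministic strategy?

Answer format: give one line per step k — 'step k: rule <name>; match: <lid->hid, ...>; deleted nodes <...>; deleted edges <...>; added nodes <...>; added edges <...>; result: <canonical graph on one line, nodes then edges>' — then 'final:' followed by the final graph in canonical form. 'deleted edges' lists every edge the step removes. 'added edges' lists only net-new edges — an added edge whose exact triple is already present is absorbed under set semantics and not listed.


step 1: rule r1; match: 0->7, 1->5, 2->3, 3->6, 4->9; deleted nodes 9; deleted edges (9,5,on); added nodes 16, 17; added edges (16,3,on); (17,6,on); result: nodes: 0:P, 3:P, 5:P, 6:P, 7:t1, 8:t2, 10:tok, 12:tok, 14:tok, 15:tok, 16:tok, 17:tok edges: (3,8,in); (5,7,in); (7,3,out); (7,6,out); (8,5,out); (8,6,out); (10,3,on); (12,0,on); (14,0,on); (15,6,on); (16,3,on); (17,6,on)
step 2: rule r2; match: 0->8, 1->3, 2->5, 3->6, 4->10; deleted nodes 10; deleted edges (10,3,on); added nodes 18, 19; added edges (18,5,on); (19,6,on); result: nodes: 0:P, 3:P, 5:P, 6:P, 7:t1, 8:t2, 12:tok, 14:tok, 15:tok, 16:tok, 17:tok, 18:tok, 19:tok edges: (3,8,in); (5,7,in); (7,3,out); (7,6,out); (8,5,out); (8,6,out); (12,0,on); (14,0,on); (15,6,on); (16,3,on); (17,6,on); (18,5,on); (19,6,on)
step 3: rule r1; match: 0->7, 1->5, 2->3, 3->6, 4->18; deleted nodes 18; deleted edges (18,5,on); added nodes 20, 21; added edges (20,3,on); (21,6,on); result: nodes: 0:P, 3:P, 5:P, 6:P, 7:t1, 8:t2, 12:tok, 14:tok, 15:tok, 16:tok, 17:tok, 19:tok, 20:tok, 21:tok edges: (3,8,in); (5,7,in); (7,3,out); (7,6,out); (8,5,out); (8,6,out); (12,0,on); (14,0,on); (15,6,on); (16,3,on); (17,6,on); (19,6,on); (20,3,on); (21,6,on)
final:
nodes: 0:P, 3:P, 5:P, 6:P, 7:t1, 8:t2, 12:tok, 14:tok, 15:tok, 16:tok, 17:tok, 19:tok, 20:tok, 21:tok
edges: (3,8,in); (5,7,in); (7,3,out); (7,6,out); (8,5,out); (8,6,out); (12,0,on); (14,0,on); (15,6,on); (16,3,on); (17,6,on); (19,6,on); (20,3,on); (21,6,on)


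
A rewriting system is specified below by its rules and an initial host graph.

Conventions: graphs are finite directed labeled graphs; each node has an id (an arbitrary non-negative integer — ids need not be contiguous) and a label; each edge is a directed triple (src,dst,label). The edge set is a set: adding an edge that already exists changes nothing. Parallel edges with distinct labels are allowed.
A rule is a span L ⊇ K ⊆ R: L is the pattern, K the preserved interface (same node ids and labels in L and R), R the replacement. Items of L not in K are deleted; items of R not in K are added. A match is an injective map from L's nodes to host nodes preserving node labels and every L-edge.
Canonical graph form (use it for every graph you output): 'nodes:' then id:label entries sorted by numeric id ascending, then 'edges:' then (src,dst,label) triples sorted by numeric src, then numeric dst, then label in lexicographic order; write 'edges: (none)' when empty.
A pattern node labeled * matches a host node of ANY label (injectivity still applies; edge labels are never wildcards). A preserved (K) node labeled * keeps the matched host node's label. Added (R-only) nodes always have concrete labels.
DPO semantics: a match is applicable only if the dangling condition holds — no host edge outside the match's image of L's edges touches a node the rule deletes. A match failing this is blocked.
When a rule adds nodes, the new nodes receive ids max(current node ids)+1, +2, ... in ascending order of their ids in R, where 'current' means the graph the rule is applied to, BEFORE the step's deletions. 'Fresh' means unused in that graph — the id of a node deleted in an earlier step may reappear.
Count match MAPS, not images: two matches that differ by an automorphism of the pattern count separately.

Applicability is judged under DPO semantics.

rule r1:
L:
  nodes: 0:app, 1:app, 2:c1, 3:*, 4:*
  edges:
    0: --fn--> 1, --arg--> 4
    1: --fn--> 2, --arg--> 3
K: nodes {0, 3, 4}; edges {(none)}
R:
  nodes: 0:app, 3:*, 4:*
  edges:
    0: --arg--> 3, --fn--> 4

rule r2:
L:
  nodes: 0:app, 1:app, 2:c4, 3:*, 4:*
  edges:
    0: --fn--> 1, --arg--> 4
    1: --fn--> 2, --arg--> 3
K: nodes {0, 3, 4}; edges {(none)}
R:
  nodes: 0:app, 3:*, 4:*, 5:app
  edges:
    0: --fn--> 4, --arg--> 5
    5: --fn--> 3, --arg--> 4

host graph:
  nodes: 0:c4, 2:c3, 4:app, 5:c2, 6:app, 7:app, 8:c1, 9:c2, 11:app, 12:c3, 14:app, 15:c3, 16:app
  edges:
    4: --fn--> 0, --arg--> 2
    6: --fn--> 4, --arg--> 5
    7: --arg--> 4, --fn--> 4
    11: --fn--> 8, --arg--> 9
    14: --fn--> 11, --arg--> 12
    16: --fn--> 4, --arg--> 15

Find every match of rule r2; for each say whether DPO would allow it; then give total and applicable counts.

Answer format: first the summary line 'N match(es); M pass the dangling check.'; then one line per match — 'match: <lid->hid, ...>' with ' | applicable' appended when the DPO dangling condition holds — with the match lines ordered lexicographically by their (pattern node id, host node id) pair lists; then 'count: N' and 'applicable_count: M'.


2 match(es); 0 pass the dangling check.
match: 0->6, 1->4, 2->0, 3->2, 4->5
match: 0->16, 1->4, 2->0, 3->2, 4->15
count: 2
applicable_count: 0


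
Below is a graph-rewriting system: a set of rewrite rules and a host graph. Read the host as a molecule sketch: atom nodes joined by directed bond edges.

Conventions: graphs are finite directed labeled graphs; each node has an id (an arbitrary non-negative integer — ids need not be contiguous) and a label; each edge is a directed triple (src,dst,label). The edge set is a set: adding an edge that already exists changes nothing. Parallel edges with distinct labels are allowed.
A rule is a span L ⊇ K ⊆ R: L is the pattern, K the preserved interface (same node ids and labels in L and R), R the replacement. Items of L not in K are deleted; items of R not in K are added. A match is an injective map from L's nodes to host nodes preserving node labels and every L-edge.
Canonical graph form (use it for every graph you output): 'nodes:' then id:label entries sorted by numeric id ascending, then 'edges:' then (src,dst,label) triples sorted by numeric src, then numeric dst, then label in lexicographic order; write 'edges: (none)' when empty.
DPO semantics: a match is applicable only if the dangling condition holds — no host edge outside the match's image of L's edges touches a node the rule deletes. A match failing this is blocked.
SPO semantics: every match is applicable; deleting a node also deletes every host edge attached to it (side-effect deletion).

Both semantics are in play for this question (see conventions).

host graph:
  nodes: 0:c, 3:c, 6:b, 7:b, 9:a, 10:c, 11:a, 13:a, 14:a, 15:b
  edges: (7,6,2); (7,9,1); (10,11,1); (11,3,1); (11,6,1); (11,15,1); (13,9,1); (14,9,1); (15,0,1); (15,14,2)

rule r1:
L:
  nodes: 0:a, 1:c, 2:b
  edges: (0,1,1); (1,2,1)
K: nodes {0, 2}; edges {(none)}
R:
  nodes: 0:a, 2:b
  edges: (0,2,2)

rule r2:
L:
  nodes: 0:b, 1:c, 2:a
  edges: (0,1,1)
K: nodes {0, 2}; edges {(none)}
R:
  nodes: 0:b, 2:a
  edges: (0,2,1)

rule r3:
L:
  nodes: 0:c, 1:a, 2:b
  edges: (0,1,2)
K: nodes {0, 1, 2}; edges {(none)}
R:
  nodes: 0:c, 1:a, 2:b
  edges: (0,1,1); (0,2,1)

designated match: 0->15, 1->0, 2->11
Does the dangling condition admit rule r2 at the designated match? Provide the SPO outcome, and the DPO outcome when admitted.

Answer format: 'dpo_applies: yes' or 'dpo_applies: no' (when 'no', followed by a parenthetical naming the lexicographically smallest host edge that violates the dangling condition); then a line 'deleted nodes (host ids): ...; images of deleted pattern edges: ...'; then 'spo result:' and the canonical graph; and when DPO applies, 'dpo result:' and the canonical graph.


dpo_applies: yes
deleted nodes (host ids): 0; images of deleted pattern edges: (15,0,1)
spo result:
nodes: 3:c, 6:b, 7:b, 9:a, 10:c, 11:a, 13:a, 14:a, 15:b
edges: (7,6,2); (7,9,1); (10,11,1); (11,3,1); (11,6,1); (11,15,1); (13,9,1); (14,9,1); (15,11,1); (15,14,2)
dpo result:
nodes: 3:c, 6:b, 7:b, 9:a, 10:c, 11:a, 13:a, 14:a, 15:b
edges: (7,6,2); (7,9,1); (10,11,1); (11,3,1); (11,6,1); (11,15,1); (13,9,1); (14,9,1); (15,11,1); (15,14,2)


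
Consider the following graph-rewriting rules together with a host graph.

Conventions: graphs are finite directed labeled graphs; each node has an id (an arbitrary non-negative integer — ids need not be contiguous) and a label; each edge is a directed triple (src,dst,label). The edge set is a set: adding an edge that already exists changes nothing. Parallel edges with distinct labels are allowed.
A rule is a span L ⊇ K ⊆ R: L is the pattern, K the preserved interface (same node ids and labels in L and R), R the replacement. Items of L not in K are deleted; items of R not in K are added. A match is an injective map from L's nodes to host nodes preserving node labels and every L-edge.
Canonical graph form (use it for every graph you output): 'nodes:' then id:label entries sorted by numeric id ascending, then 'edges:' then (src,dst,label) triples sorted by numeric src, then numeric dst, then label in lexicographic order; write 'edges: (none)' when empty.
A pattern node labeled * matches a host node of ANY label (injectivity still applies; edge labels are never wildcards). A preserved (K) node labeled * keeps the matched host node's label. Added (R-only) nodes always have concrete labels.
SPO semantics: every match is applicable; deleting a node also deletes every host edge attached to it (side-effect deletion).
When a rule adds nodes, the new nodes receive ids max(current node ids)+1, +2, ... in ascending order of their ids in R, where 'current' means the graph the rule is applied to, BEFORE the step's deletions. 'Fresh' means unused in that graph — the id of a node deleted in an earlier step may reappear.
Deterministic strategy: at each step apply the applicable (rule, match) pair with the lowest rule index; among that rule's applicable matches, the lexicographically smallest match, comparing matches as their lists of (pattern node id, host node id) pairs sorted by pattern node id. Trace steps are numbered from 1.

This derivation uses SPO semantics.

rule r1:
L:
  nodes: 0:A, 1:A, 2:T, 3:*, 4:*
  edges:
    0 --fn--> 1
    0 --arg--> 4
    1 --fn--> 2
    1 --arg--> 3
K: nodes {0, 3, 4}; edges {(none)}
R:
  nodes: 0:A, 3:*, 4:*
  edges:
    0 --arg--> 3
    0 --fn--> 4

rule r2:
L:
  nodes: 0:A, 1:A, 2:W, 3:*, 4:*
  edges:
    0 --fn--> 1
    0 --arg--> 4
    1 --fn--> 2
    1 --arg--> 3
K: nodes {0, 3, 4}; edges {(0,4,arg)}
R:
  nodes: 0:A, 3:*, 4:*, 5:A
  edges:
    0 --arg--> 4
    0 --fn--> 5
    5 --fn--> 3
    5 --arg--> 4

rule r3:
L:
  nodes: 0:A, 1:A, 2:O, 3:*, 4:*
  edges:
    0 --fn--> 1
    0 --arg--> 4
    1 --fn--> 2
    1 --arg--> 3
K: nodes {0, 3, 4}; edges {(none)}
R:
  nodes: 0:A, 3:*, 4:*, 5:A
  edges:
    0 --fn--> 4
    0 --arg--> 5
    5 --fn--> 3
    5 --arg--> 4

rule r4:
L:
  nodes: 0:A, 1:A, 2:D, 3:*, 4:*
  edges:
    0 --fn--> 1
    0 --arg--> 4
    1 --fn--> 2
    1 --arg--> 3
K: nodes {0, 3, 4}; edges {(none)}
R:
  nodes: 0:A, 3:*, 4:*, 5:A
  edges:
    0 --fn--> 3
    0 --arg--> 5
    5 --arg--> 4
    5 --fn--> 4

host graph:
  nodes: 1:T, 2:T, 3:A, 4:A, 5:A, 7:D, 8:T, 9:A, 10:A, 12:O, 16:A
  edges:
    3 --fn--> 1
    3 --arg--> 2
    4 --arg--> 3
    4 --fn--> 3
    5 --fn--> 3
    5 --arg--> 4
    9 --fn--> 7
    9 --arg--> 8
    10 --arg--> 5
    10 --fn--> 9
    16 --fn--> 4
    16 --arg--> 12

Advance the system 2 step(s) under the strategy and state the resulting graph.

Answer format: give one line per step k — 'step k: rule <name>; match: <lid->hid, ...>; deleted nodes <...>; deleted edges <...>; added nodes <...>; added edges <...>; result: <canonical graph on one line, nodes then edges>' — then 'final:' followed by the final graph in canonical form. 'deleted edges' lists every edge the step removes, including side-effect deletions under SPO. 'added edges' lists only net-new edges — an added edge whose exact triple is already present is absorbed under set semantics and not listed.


step 1: rule r1; match: 0->5, 1->3, 2->1, 3->2, 4->4; deleted nodes 1, 3; deleted edges (3,1,fn); (3,2,arg); (4,3,arg); (4,3,fn); (5,3,fn); (5,4,arg); added nodes (none); added edges (5,2,arg); (5,4,fn); result: nodes: 2:T, 4:A, 5:A, 7:D, 8:T, 9:A, 10:A, 12:O, 16:A edges: (5,2,arg); (5,4,fn); (9,7,fn); (9,8,arg); (10,5,arg); (10,9,fn); (16,4,fn); (16,12,arg)
step 2: rule r4; match: 0->10, 1->9, 2->7, 3->8, 4->5; deleted nodes 7, 9; deleted edges (9,7,fn); (9,8,arg); (10,5,arg); (10,9,fn); added nodes 17; added edges (10,8,fn); (10,17,arg); (17,5,arg); (17,5,fn); result: nodes: 2:T, 4:A, 5:A, 8:T, 10:A, 12:O, 16:A, 17:A edges: (5,2,arg); (5,4,fn); (10,8,fn); (10,17,arg); (16,4,fn); (16,12,arg); (17,5,arg); (17,5,fn)
final:
nodes: 2:T, 4:A, 5:A, 8:T, 10:A, 12:O, 16:A, 17:A
edges: (5,2,arg); (5,4,fn); (10,8,fn); (10,17,arg); (16,4,fn); (16,12,arg); (17,5,arg); (17,5,fn)


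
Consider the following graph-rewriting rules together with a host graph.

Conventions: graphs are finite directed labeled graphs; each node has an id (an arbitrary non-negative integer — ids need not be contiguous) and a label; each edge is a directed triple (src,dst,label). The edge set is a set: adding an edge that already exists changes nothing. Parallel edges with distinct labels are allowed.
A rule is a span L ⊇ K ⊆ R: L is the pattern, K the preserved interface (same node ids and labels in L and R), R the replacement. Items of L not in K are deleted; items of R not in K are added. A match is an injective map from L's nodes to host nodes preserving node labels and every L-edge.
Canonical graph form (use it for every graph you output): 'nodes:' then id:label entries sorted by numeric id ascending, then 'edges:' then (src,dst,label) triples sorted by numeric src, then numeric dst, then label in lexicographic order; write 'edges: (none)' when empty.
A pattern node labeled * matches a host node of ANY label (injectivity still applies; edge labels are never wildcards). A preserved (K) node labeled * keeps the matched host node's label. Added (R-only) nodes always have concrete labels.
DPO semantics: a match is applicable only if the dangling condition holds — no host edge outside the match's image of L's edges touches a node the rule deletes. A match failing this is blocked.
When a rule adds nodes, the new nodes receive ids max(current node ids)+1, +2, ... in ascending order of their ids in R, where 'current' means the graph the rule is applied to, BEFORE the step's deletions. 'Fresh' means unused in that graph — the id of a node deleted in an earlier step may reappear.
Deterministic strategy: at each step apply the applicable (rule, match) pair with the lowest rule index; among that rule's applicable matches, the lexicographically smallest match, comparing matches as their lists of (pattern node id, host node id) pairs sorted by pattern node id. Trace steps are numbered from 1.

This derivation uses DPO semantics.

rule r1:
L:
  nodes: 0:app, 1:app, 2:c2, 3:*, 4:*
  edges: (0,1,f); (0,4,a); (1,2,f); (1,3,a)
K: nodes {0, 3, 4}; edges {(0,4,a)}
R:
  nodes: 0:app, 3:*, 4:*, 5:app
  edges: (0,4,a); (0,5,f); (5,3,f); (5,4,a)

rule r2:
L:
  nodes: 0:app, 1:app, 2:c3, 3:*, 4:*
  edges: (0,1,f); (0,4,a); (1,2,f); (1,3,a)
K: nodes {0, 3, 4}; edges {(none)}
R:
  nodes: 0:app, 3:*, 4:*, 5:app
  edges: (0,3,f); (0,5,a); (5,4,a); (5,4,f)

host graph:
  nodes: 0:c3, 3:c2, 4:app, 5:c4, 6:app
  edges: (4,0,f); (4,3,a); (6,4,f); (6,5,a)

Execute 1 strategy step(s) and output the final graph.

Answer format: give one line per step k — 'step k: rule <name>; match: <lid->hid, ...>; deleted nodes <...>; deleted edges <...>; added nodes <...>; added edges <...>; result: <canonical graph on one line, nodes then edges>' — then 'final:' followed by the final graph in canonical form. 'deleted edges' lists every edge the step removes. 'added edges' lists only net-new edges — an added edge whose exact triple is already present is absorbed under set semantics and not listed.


step 1: rule r2; match: 0->6, 1->4, 2->0, 3->3, 4->5; deleted nodes 0, 4; deleted edges (4,0,f); (4,3,a); (6,4,f); (6,5,a); added nodes 7; added edges (6,3,f); (6,7,a); (7,5,a); (7,5,f); result: nodes: 3:c2, 5:c4, 6:app, 7:app edges: (6,3,f); (6,7,a); (7,5,a); (7,5,f)
final:
nodes: 3:c2, 5:c4, 6:app, 7:app
edges: (6,3,f); (6,7,a); (7,5,a); (7,5,f)


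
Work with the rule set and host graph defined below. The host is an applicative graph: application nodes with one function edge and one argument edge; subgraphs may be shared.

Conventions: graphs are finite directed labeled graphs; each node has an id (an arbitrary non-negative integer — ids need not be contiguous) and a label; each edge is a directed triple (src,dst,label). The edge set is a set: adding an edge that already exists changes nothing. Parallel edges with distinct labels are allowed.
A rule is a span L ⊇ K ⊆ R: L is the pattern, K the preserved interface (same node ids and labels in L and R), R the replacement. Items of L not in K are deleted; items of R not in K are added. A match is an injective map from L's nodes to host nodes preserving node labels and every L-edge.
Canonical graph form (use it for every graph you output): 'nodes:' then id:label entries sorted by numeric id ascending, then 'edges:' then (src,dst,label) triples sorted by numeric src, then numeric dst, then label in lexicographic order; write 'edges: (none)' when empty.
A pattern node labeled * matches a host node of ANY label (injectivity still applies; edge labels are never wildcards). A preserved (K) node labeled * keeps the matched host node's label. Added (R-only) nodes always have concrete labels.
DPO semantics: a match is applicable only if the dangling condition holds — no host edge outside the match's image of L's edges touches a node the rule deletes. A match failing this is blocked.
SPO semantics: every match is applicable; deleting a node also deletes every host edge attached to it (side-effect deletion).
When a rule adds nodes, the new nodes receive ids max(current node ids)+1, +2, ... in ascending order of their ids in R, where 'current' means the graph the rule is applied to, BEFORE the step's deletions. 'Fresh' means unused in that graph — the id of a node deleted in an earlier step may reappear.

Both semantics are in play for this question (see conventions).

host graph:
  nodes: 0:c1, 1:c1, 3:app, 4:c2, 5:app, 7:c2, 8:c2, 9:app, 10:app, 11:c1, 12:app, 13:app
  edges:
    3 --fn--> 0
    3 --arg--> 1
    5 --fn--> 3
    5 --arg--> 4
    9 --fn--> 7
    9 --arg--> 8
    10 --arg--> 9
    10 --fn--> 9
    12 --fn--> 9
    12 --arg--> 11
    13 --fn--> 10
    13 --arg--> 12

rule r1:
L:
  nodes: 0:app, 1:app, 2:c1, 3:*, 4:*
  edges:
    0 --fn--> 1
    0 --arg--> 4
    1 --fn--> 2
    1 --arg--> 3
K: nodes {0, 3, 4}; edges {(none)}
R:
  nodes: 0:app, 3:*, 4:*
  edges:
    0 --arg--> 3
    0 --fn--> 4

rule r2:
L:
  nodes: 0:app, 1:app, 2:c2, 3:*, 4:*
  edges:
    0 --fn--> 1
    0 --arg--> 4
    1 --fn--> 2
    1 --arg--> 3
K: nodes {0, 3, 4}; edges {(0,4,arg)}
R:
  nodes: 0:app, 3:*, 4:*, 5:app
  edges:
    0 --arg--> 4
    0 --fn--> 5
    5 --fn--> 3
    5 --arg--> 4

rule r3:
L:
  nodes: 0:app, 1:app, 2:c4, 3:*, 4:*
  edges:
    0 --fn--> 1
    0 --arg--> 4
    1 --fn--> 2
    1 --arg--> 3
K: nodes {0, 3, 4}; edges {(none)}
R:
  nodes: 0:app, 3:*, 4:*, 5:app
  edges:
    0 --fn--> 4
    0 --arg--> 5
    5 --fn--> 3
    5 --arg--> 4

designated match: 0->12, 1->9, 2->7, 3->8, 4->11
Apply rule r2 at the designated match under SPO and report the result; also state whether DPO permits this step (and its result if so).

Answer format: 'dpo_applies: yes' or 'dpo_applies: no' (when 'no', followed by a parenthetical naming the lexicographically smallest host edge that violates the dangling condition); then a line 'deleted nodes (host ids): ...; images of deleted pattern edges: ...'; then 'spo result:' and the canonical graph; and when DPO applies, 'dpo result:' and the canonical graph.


dpo_applies: no
(the rule deletes node 9, which keeps host edge (10,9,arg) outside the match image — the dangling condition fails, DPO blocks; SPO proceeds and side-deletes such edges)
deleted nodes (host ids): 7, 9; images of deleted pattern edges: (9,7,fn); (9,8,arg); (12,9,fn)
spo result:
nodes: 0:c1, 1:c1, 3:app, 4:c2, 5:app, 8:c2, 10:app, 11:c1, 12:app, 13:app, 14:app
edges: (3,0,fn); (3,1,arg); (5,3,fn); (5,4,arg); (12,11,arg); (12,14,fn); (13,10,fn); (13,12,arg); (14,8,fn); (14,11,arg)


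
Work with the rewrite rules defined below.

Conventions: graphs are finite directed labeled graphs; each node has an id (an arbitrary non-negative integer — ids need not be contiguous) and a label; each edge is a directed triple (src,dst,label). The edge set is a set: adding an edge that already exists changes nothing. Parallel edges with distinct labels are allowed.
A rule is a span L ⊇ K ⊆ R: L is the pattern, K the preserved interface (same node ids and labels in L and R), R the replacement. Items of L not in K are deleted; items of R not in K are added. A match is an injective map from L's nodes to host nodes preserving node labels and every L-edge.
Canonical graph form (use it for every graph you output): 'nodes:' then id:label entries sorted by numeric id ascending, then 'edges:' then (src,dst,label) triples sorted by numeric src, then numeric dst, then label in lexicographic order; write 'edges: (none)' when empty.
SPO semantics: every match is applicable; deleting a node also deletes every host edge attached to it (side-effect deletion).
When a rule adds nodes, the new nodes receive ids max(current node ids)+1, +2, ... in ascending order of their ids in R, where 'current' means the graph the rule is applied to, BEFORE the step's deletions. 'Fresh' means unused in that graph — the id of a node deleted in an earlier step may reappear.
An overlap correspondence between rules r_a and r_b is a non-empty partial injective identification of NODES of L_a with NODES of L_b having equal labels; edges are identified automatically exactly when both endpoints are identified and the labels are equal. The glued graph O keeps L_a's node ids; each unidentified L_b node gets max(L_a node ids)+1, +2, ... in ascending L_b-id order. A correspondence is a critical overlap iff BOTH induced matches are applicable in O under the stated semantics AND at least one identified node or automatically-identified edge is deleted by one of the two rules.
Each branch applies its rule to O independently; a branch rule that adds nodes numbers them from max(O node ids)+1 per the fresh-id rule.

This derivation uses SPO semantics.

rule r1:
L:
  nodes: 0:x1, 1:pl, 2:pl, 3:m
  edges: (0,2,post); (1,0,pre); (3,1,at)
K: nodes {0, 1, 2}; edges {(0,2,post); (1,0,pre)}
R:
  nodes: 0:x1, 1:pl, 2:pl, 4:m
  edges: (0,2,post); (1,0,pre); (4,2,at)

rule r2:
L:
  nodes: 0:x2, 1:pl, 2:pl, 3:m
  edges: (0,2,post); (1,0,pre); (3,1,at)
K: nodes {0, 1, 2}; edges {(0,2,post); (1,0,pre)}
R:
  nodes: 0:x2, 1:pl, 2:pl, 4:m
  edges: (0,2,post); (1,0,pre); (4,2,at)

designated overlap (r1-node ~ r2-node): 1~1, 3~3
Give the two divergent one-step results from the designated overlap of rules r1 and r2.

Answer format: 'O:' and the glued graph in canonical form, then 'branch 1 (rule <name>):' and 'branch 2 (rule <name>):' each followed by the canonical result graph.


O:
nodes: 0:x1, 1:pl, 2:pl, 3:m, 4:x2, 5:pl
edges: (0,2,post); (1,0,pre); (1,4,pre); (3,1,at); (4,5,post)
branch 1 (rule r1):
nodes: 0:x1, 1:pl, 2:pl, 4:x2, 5:pl, 6:m
edges: (0,2,post); (1,0,pre); (1,4,pre); (4,5,post); (6,2,at)
branch 2 (rule r2):
nodes: 0:x1, 1:pl, 2:pl, 4:x2, 5:pl, 6:m
edges: (0,2,post); (1,0,pre); (1,4,pre); (4,5,post); (6,5,at)
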